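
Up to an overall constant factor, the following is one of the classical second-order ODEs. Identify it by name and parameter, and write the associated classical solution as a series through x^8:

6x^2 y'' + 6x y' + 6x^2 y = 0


All three coefficients share the factor 6; dividing through by 6 gives  x^2 y'' + x y' + x^2 y = 0.
This matches the Bessel equation x^2 y'' + x y' + (x^2 - nu^2) y = 0 with nu^2 = 0, so nu = 0; the solution bounded at x = 0 is J_0(x).
Frobenius at x = 0: indicial roots ±nu; for r = nu the recurrence k(k + 2nu) c_k = -c_{k-2} gives the standard series J_nu(x) = sum_{k>=0} (-1)^k / (k! (k+nu)!) (x/2)^(2k+nu). Evaluate the first 5 terms:
  k = 0: (-1)^0 / (0! * 0! * 2^0) x^0 = 1/(1*1*1) x^0 = (1) x^0
  k = 1: (-1)^1 / (1! * 1! * 2^2) x^2 = -1/(1*1*4) x^2 = (-1/4) x^2
  k = 2: (-1)^2 / (2! * 2! * 2^4) x^4 = 1/(2*2*16) x^4 = (1/64) x^4
  k = 3: (-1)^3 / (3! * 3! * 2^6) x^6 = -1/(6*6*64) x^6 = (-1/2304) x^6
  k = 4: (-1)^4 / (4! * 4! * 2^8) x^8 = 1/(24*24*256) x^8 = (1/147456) x^8
Hence J_0(x) = x^8/147456 - x^6/2304 + x^4/64 - x^2/4 + 1 + ....

J_0(x); series = x^8/147456 - x^6/2304 + x^4/64 - x^2/4 + 1


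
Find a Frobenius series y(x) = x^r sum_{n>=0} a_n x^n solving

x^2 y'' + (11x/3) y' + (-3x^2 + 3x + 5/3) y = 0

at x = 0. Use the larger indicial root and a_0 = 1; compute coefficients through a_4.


Write in Frobenius form y'' + (p(x)/x) y' + (q(x)/x^2) y = 0:
  p(x) = 11/3,  q(x) = -3x^2 + 3x + 5/3.
Indicial equation: r(r-1) + (11/3) r + (5/3) = 0 -> roots r_1 = -1, r_2 = -5/3.
Take r = r_1 = -1. Let y(x) = x^r sum_{n>=0} a_n x^n with a_0 = 1.
Substitute y = x^r sum a_n x^n and match x^{r+n}. The recurrence is
  D(n) a_n + 3 a_{n-1} - 3 a_{n-2} = 0,  where D(n) = (r+n)(r+n-1) + (11/3)(r+n) + (5/3).
  a_n = [-3 a_{n-1} + 3 a_{n-2}] / D(n).
Since the indicial polynomial factors as (r - r_1)(r - r_2), D(n) = (r_1 + n - r_1)(r_1 + n - r_2) = n(n + 2/3).
Evaluating step by step (a_0 = 1):
  n = 1: D(1) = 1(1 + 2/3) = 5/3; numerator = -3(1) = -3; a_1 = (-3)/(5/3) = -9/5
  n = 2: D(2) = 2(2 + 2/3) = 16/3; numerator = -3(-9/5) + 3(1) = 42/5; a_2 = (42/5)/(16/3) = 63/40
  n = 3: D(3) = 3(3 + 2/3) = 11; numerator = -3(63/40) + 3(-9/5) = -81/8; a_3 = (-81/8)/(11) = -81/88
  n = 4: D(4) = 4(4 + 2/3) = 56/3; numerator = -3(-81/88) + 3(63/40) = 1647/220; a_4 = (1647/220)/(56/3) = 4941/12320

r = -1; a_0 = 1; a_1 = -9/5; a_2 = 63/40; a_3 = -81/88; a_4 = 4941/12320


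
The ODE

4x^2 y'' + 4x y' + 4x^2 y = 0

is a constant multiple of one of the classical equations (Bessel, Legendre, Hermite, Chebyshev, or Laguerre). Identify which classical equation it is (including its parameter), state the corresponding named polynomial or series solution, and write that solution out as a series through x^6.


All three coefficients share the factor 4; dividing through by 4 gives  x^2 y'' + x y' + x^2 y = 0.
This matches the Bessel equation x^2 y'' + x y' + (x^2 - nu^2) y = 0 with nu^2 = 0, so nu = 0; the solution bounded at x = 0 is J_0(x).
Frobenius at x = 0: indicial roots ±nu; for r = nu the recurrence k(k + 2nu) c_k = -c_{k-2} gives the standard series J_nu(x) = sum_{k>=0} (-1)^k / (k! (k+nu)!) (x/2)^(2k+nu). Evaluate the first 4 terms:
  k = 0: (-1)^0 / (0! * 0! * 2^0) x^0 = 1/(1*1*1) x^0 = (1) x^0
  k = 1: (-1)^1 / (1! * 1! * 2^2) x^2 = -1/(1*1*4) x^2 = (-1/4) x^2
  k = 2: (-1)^2 / (2! * 2! * 2^4) x^4 = 1/(2*2*16) x^4 = (1/64) x^4
  k = 3: (-1)^3 / (3! * 3! * 2^6) x^6 = -1/(6*6*64) x^6 = (-1/2304) x^6
Hence J_0(x) = -x^6/2304 + x^4/64 - x^2/4 + 1 + ....

J_0(x); series = -x^6/2304 + x^4/64 - x^2/4 + 1


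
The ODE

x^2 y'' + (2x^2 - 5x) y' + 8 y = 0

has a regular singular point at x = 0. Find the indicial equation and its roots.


Divide by x^2 to reach normal form y'' + P_1(x) y' + P_2(x) y = 0 with P_1(x) = 2 - 5/x and P_2(x) = 8/x^2.
x = 0 is a singular point because the y'-coefficient 2 - 5/x has a pole at x = 0 and the y-coefficient 8/x^2 has a pole at x = 0.
It is a regular singular point because x P_1(x) = p(x) = 2x - 5 and x^2 P_2(x) = q(x) = 8 are polynomials, hence analytic at x = 0.
p(0) = -5,  q(0) = 8.
Indicial equation: r(r-1) + p(0) r + q(0) = 0, i.e. r^2 + (p(0) - 1) r + q(0) = 0, i.e. r^2 - 6 r + 8 = 0.
Discriminant: (-6)^2 - 4(8) = 4, so r = (6 ± 2)/2.
Solving: r_1 = 4, r_2 = 2.

indicial: r^2 - 6 r + 8 = 0; roots r_1 = 4, r_2 = 2


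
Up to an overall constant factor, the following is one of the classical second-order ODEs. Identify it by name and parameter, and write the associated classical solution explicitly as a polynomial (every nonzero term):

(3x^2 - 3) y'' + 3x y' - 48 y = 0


All three coefficients share the factor -3; dividing through by -3 gives  (1 - x^2) y'' - x y' + 16 y = 0.
This matches the Chebyshev equation (1 - x^2) y'' - x y' + n^2 y = 0 (note the -x y' term, not -2x y') with n^2 = 16, so n = 4; the polynomial solution is T_4(x).
With y = sum_k a_k x^k, matching x^k gives (k+2)(k+1) a_{k+2} = (k^2 - n^2) a_k = (k - 4)(k + 4) a_k. The right side vanishes at k = 4, so the series with the parity of 4 terminates at degree 4.
Standard normalization: leading coefficient of T_n is 2^(n-1), so a_4 = 2^3 = 8. Work downward with a_k = (k+1)(k+2) a_{k+2} / ((k - 4)(k + 4)):
  a_2 = (3)(4)(8) / ((2 - 4)(2 + 4)) = 96/(-12) = -8
  a_0 = (1)(2)(-8) / ((0 - 4)(0 + 4)) = -16/(-16) = 1
Hence T_4(x) = 8 x^4 - 8 x^2 + 1.

T_4(x); series = 8 x^4 - 8 x^2 + 1


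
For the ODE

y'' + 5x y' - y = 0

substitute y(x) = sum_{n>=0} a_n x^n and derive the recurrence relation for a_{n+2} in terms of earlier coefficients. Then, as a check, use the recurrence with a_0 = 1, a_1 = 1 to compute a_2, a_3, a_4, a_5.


Substitute y = sum_n a_n x^n.
y''(x) has coefficient (n+2)(n+1) a_{n+2} at x^n;
5 x y'(x) has coefficient 5 n a_n at x^n (shift);
-y(x) has coefficient -1 a_n at x^n.
Matching x^n: (n+2)(n+1) a_{n+2} + (5n - 1) a_n = 0.
Thus a_{n+2} = (-5n + 1) / ((n+1)(n+2)) * a_n.

Check with a_0 = 1, a_1 = 1 (apply the recurrence for n = 0, 1, 2, 3): a_0 = 1, a_1 = 1, a_2 = 1/2, a_3 = -2/3, a_4 = -3/8, a_5 = 7/15.

a_(n+2) = (-5n + 1) / ((n+1)(n+2)) * a_n; check: a_0 = 1, a_1 = 1, a_2 = 1/2, a_3 = -2/3, a_4 = -3/8, a_5 = 7/15


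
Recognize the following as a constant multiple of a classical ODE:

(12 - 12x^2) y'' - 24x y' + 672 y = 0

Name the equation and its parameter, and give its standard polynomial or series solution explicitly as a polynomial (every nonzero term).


All three coefficients share the factor 12; dividing through by 12 gives  (1 - x^2) y'' - 2x y' + 56 y = 0.
This matches the Legendre equation (1 - x^2) y'' - 2x y' + n(n+1) y = 0 (note the -2x y' term) with n(n+1) = 56, so n = 7; the polynomial solution is P_7(x).
With y = sum_k a_k x^k, matching x^k gives (k+2)(k+1) a_{k+2} = [k(k+1) - n(n+1)] a_k = (k - 7)(k + 8) a_k. The right side vanishes at k = 7, so the series with the parity of 7 terminates at degree 7.
Standard normalization (P_n(1) = 1): leading coefficient (2n)!/(2^n (n!)^2) = 87178291200/(128*25401600) = 429/16, so a_7 = 429/16. Work downward with a_k = (k+1)(k+2) a_{k+2} / ((k - 7)(k + 8)):
  a_5 = (6)(7)(429/16) / ((5 - 7)(5 + 8)) = (9009/8)/(-26) = -693/16
  a_3 = (4)(5)(-693/16) / ((3 - 7)(3 + 8)) = (-3465/4)/(-44) = 315/16
  a_1 = (2)(3)(315/16) / ((1 - 7)(1 + 8)) = (945/8)/(-54) = -35/16
Hence P_7(x) = 429 x^7/16 - 693 x^5/16 + 315 x^3/16 - 35 x/16.

P_7(x); series = 429 x^7/16 - 693 x^5/16 + 315 x^3/16 - 35 x/16


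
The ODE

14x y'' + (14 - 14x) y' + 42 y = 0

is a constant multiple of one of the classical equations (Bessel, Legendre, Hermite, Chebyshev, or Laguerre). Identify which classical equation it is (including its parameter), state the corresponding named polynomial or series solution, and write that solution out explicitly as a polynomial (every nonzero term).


All three coefficients share the factor 14; dividing through by 14 gives  x y'' + (1 - x) y' + 3 y = 0.
This matches the Laguerre equation x y'' + (1 - x) y' + n y = 0 with n = 3; the polynomial solution is L_3(x).
With y = sum_k a_k x^k, matching x^k gives (k+1)k a_{k+1} + (k+1) a_{k+1} - k a_k + n a_k = 0, i.e. (k+1)^2 a_{k+1} = (k - n) a_k = (k - 3) a_k. The right side vanishes at k = 3, so the series terminates at degree 3.
Standard normalization L_n(0) = 1 gives a_0 = 1. Work upward with a_{k+1} = (k - 3) a_k / (k+1)^2:
  a_1 = (0 - 3)(1) / 1^2 = -3/1 = -3
  a_2 = (1 - 3)(-3) / 2^2 = 6/4 = 3/2
  a_3 = (2 - 3)(3/2) / 3^2 = (-3/2)/9 = -1/6
Hence L_3(x) = -x^3/6 + 3 x^2/2 - 3 x + 1.

L_3(x); series = -x^3/6 + 3 x^2/2 - 3 x + 1


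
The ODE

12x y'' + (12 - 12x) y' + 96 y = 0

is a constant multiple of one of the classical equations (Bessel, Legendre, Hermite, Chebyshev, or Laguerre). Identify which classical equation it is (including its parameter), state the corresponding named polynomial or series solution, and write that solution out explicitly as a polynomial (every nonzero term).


All three coefficients share the factor 12; dividing through by 12 gives  x y'' + (1 - x) y' + 8 y = 0.
This matches the Laguerre equation x y'' + (1 - x) y' + n y = 0 with n = 8; the polynomial solution is L_8(x).
With y = sum_k a_k x^k, matching x^k gives (k+1)k a_{k+1} + (k+1) a_{k+1} - k a_k + n a_k = 0, i.e. (k+1)^2 a_{k+1} = (k - n) a_k = (k - 8) a_k. The right side vanishes at k = 8, so the series terminates at degree 8.
Standard normalization L_n(0) = 1 gives a_0 = 1. Work upward with a_{k+1} = (k - 8) a_k / (k+1)^2:
  a_1 = (0 - 8)(1) / 1^2 = -8/1 = -8
  a_2 = (1 - 8)(-8) / 2^2 = 56/4 = 14
  a_3 = (2 - 8)(14) / 3^2 = -84/9 = -28/3
  a_4 = (3 - 8)(-28/3) / 4^2 = (140/3)/16 = 35/12
  a_5 = (4 - 8)(35/12) / 5^2 = (-35/3)/25 = -7/15
  a_6 = (5 - 8)(-7/15) / 6^2 = (7/5)/36 = 7/180
  a_7 = (6 - 8)(7/180) / 7^2 = (-7/90)/49 = -1/630
  a_8 = (7 - 8)(-1/630) / 8^2 = (1/630)/64 = 1/40320
Hence L_8(x) = x^8/40320 - x^7/630 + 7 x^6/180 - 7 x^5/15 + 35 x^4/12 - 28 x^3/3 + 14 x^2 - 8 x + 1.

L_8(x); series = x^8/40320 - x^7/630 + 7 x^6/180 - 7 x^5/15 + 35 x^4/12 - 28 x^3/3 + 14 x^2 - 8 x + 1


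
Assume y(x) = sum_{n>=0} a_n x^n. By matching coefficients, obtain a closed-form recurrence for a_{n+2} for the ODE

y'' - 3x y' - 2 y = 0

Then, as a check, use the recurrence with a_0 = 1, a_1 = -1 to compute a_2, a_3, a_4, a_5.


Substitute y = sum_n a_n x^n.
y''(x) has coefficient (n+2)(n+1) a_{n+2} at x^n;
-3 x y'(x) has coefficient -3 n a_n at x^n (shift);
-2 y(x) has coefficient -2 a_n at x^n.
Matching x^n: (n+2)(n+1) a_{n+2} + (-3n - 2) a_n = 0.
Thus a_{n+2} = (3n + 2) / ((n+1)(n+2)) * a_n.

Check with a_0 = 1, a_1 = -1 (apply the recurrence for n = 0, 1, 2, 3): a_0 = 1, a_1 = -1, a_2 = 1, a_3 = -5/6, a_4 = 2/3, a_5 = -11/24.

a_(n+2) = (3n + 2) / ((n+1)(n+2)) * a_n; check: a_0 = 1, a_1 = -1, a_2 = 1, a_3 = -5/6, a_4 = 2/3, a_5 = -11/24


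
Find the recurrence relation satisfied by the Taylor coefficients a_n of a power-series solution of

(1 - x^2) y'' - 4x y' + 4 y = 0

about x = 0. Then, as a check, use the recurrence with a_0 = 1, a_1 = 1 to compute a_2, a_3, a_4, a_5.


Substitute y = sum_n a_n x^n.
(1 - 1 x^2) y'' contributes (n+2)(n+1) a_{n+2} - n(n-1) a_n at x^n.
-4 x y'(x) contributes -4 n a_n at x^n.
4 y(x) contributes 4 a_n at x^n.
Matching x^n: (n+2)(n+1) a_{n+2} + (-n(n-1) - 4 n + 4) a_n = 0.
Thus a_{n+2} = (n(n-1) + 4 n - 4) / ((n+1)(n+2)) * a_n.

Check with a_0 = 1, a_1 = 1 (apply the recurrence for n = 0, 1, 2, 3): a_0 = 1, a_1 = 1, a_2 = -2, a_3 = 0, a_4 = -1, a_5 = 0.

a_(n+2) = (n(n-1) + 4 n - 4) / ((n+1)(n+2)) * a_n; check: a_0 = 1, a_1 = 1, a_2 = -2, a_3 = 0, a_4 = -1, a_5 = 0


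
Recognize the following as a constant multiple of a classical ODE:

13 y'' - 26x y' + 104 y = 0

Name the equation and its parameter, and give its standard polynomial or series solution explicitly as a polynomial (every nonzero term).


All three coefficients share the factor 13; dividing through by 13 gives  y'' - 2x y' + 8 y = 0.
This matches the Hermite equation y'' - 2x y' + 2n y = 0 with 2n = 8, so n = 4; the polynomial solution is H_4(x).
With y = sum_k a_k x^k, matching x^k gives (k+2)(k+1) a_{k+2} = 2(k - n) a_k = 2(k - 4) a_k. The right side vanishes at k = 4, so the series with the parity of 4 terminates at degree 4.
Standard normalization: leading coefficient of H_n is 2^n, so a_4 = 2^4 = 16. Work downward with a_k = (k+1)(k+2) a_{k+2} / (2(k - n)):
  a_2 = (3)(4)(16) / (2(2 - 4)) = 192/(-4) = -48
  a_0 = (1)(2)(-48) / (2(0 - 4)) = -96/(-8) = 12
Hence H_4(x) = 16 x^4 - 48 x^2 + 12.

H_4(x); series = 16 x^4 - 48 x^2 + 12


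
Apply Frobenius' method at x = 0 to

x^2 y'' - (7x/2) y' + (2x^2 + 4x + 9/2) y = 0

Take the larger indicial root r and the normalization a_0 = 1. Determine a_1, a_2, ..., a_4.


Write in Frobenius form y'' + (p(x)/x) y' + (q(x)/x^2) y = 0:
  p(x) = -7/2,  q(x) = 2x^2 + 4x + 9/2.
Indicial equation: r(r-1) + (-7/2) r + (9/2) = 0 -> roots r_1 = 3, r_2 = 3/2.
Take r = r_1 = 3. Let y(x) = x^r sum_{n>=0} a_n x^n with a_0 = 1.
Substitute y = x^r sum a_n x^n and match x^{r+n}. The recurrence is
  D(n) a_n + 4 a_{n-1} + 2 a_{n-2} = 0,  where D(n) = (r+n)(r+n-1) + (-7/2)(r+n) + (9/2).
  a_n = [-4 a_{n-1} - 2 a_{n-2}] / D(n).
Since the indicial polynomial factors as (r - r_1)(r - r_2), D(n) = (r_1 + n - r_1)(r_1 + n - r_2) = n(n + 3/2).
Evaluating step by step (a_0 = 1):
  n = 1: D(1) = 1(1 + 3/2) = 5/2; numerator = -4(1) = -4; a_1 = (-4)/(5/2) = -8/5
  n = 2: D(2) = 2(2 + 3/2) = 7; numerator = -4(-8/5) - 2(1) = 22/5; a_2 = (22/5)/(7) = 22/35
  n = 3: D(3) = 3(3 + 3/2) = 27/2; numerator = -4(22/35) - 2(-8/5) = 24/35; a_3 = (24/35)/(27/2) = 16/315
  n = 4: D(4) = 4(4 + 3/2) = 22; numerator = -4(16/315) - 2(22/35) = -92/63; a_4 = (-92/63)/(22) = -46/693

r = 3; a_0 = 1; a_1 = -8/5; a_2 = 22/35; a_3 = 16/315; a_4 = -46/693


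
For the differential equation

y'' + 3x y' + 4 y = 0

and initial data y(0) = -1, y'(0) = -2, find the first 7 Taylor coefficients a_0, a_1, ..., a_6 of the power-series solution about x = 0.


Ansatz: y(x) = sum_{n>=0} a_n x^n, so y'(x) = sum_{n>=1} n a_n x^(n-1) and y''(x) = sum_{n>=2} n(n-1) a_n x^(n-2).
Substitute into P(x) y'' + Q(x) y' + R(x) y = 0 with P(x) = 1, Q(x) = 3x, R(x) = 4, and match powers of x.
Initial conditions: a_0 = -1, a_1 = -2.
Setting the coefficient of each power of x to zero and solving order by order (substituting the coefficients already found):
  x^0: 2 a_2 + 4 a_0 = 0  ->  2 a_2 = -4 a_0 = 4  ->  a_2 = 2
  x^1: 6 a_3 + 7 a_1 = 0  ->  6 a_3 = -7 a_1 = 14  ->  a_3 = 7/3
  x^2: 12 a_4 + 10 a_2 = 0  ->  12 a_4 = -10 a_2 = -20  ->  a_4 = -5/3
  x^3: 20 a_5 + 13 a_3 = 0  ->  20 a_5 = -13 a_3 = -91/3  ->  a_5 = -91/60
  x^4: 30 a_6 + 16 a_4 = 0  ->  30 a_6 = -16 a_4 = 80/3  ->  a_6 = 8/9
Truncated series: y(x) = -1 - 2 x + 2 x^2 + (7/3) x^3 - (5/3) x^4 - (91/60) x^5 + (8/9) x^6 + O(x^7).

a_0 = -1; a_1 = -2; a_2 = 2; a_3 = 7/3; a_4 = -5/3; a_5 = -91/60; a_6 = 8/9


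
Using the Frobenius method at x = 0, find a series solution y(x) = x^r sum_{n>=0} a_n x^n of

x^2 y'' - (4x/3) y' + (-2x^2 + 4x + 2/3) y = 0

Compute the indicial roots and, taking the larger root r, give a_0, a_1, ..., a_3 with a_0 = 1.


Write in Frobenius form y'' + (p(x)/x) y' + (q(x)/x^2) y = 0:
  p(x) = -4/3,  q(x) = -2x^2 + 4x + 2/3.
Indicial equation: r(r-1) + (-4/3) r + (2/3) = 0 -> roots r_1 = 2, r_2 = 1/3.
Take r = r_1 = 2. Let y(x) = x^r sum_{n>=0} a_n x^n with a_0 = 1.
Substitute y = x^r sum a_n x^n and match x^{r+n}. The recurrence is
  D(n) a_n + 4 a_{n-1} - 2 a_{n-2} = 0,  where D(n) = (r+n)(r+n-1) + (-4/3)(r+n) + (2/3).
  a_n = [-4 a_{n-1} + 2 a_{n-2}] / D(n).
Since the indicial polynomial factors as (r - r_1)(r - r_2), D(n) = (r_1 + n - r_1)(r_1 + n - r_2) = n(n + 5/3).
Evaluating step by step (a_0 = 1):
  n = 1: D(1) = 1(1 + 5/3) = 8/3; numerator = -4(1) = -4; a_1 = (-4)/(8/3) = -3/2
  n = 2: D(2) = 2(2 + 5/3) = 22/3; numerator = -4(-3/2) + 2(1) = 8; a_2 = (8)/(22/3) = 12/11
  n = 3: D(3) = 3(3 + 5/3) = 14; numerator = -4(12/11) + 2(-3/2) = -81/11; a_3 = (-81/11)/(14) = -81/154

r = 2; a_0 = 1; a_1 = -3/2; a_2 = 12/11; a_3 = -81/154


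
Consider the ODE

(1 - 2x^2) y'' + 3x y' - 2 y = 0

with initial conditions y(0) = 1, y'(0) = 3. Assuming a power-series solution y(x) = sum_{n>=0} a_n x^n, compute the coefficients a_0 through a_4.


Ansatz: y(x) = sum_{n>=0} a_n x^n, so y'(x) = sum_{n>=1} n a_n x^(n-1) and y''(x) = sum_{n>=2} n(n-1) a_n x^(n-2).
Substitute into P(x) y'' + Q(x) y' + R(x) y = 0 with P(x) = 1 - 2x^2, Q(x) = 3x, R(x) = -2, and match powers of x.
Initial conditions: a_0 = 1, a_1 = 3.
Setting the coefficient of each power of x to zero and solving order by order (substituting the coefficients already found):
  x^0: 2 a_2 - 2 a_0 = 0  ->  2 a_2 = 2 a_0 = 2  ->  a_2 = 1
  x^1: 6 a_3 + a_1 = 0  ->  6 a_3 = -a_1 = -3  ->  a_3 = -1/2
  x^2: 12 a_4 = 0  ->  a_4 = 0
Truncated series: y(x) = 1 + 3 x + x^2 - (1/2) x^3 + O(x^5).

a_0 = 1; a_1 = 3; a_2 = 1; a_3 = -1/2; a_4 = 0


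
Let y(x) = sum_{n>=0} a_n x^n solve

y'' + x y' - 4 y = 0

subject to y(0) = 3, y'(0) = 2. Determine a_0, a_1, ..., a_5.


Ansatz: y(x) = sum_{n>=0} a_n x^n, so y'(x) = sum_{n>=1} n a_n x^(n-1) and y''(x) = sum_{n>=2} n(n-1) a_n x^(n-2).
Substitute into P(x) y'' + Q(x) y' + R(x) y = 0 with P(x) = 1, Q(x) = x, R(x) = -4, and match powers of x.
Initial conditions: a_0 = 3, a_1 = 2.
Setting the coefficient of each power of x to zero and solving order by order (substituting the coefficients already found):
  x^0: 2 a_2 - 4 a_0 = 0  ->  2 a_2 = 4 a_0 = 12  ->  a_2 = 6
  x^1: 6 a_3 - 3 a_1 = 0  ->  6 a_3 = 3 a_1 = 6  ->  a_3 = 1
  x^2: 12 a_4 - 2 a_2 = 0  ->  12 a_4 = 2 a_2 = 12  ->  a_4 = 1
  x^3: 20 a_5 - a_3 = 0  ->  20 a_5 = a_3 = 1  ->  a_5 = 1/20
Truncated series: y(x) = 3 + 2 x + 6 x^2 + x^3 + x^4 + (1/20) x^5 + O(x^6).

a_0 = 3; a_1 = 2; a_2 = 6; a_3 = 1; a_4 = 1; a_5 = 1/20


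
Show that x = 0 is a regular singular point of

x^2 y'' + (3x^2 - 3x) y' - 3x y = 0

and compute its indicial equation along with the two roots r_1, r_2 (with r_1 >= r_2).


Divide by x^2 to reach normal form y'' + P_1(x) y' + P_2(x) y = 0 with P_1(x) = 3 - 3/x and P_2(x) = -3/x.
x = 0 is a singular point because the y'-coefficient 3 - 3/x has a pole at x = 0 and the y-coefficient -3/x has a pole at x = 0.
It is a regular singular point because x P_1(x) = p(x) = 3x - 3 and x^2 P_2(x) = q(x) = -3x are polynomials, hence analytic at x = 0.
p(0) = -3,  q(0) = 0.
Indicial equation: r(r-1) + p(0) r + q(0) = 0, i.e. r^2 + (p(0) - 1) r + q(0) = 0, i.e. r^2 - 4 r = 0.
Discriminant: (-4)^2 - 4(0) = 16, so r = (4 ± 4)/2.
Solving: r_1 = 4, r_2 = 0.

indicial: r^2 - 4 r = 0; roots r_1 = 4, r_2 = 0


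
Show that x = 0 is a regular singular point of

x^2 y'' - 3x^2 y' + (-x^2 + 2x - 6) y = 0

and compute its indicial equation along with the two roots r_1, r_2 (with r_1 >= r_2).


Divide by x^2 to reach normal form y'' + P_1(x) y' + P_2(x) y = 0 with P_1(x) = -3 and P_2(x) = -1 + 2/x - 6/x^2.
x = 0 is a singular point because the y-coefficient -1 + 2/x - 6/x^2 has a pole at x = 0.
It is a regular singular point because x P_1(x) = p(x) = -3x and x^2 P_2(x) = q(x) = -x^2 + 2x - 6 are polynomials, hence analytic at x = 0.
p(0) = 0,  q(0) = -6.
Indicial equation: r(r-1) + p(0) r + q(0) = 0, i.e. r^2 + (p(0) - 1) r + q(0) = 0, i.e. r^2 - 1 r - 6 = 0.
Discriminant: (-1)^2 - 4(-6) = 25, so r = (1 ± 5)/2.
Solving: r_1 = 3, r_2 = -2.

indicial: r^2 - 1 r - 6 = 0; roots r_1 = 3, r_2 = -2


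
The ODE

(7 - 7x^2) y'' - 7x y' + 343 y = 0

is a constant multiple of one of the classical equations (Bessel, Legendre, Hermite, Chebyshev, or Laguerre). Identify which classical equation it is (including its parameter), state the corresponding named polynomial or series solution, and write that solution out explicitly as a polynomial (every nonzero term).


All three coefficients share the factor 7; dividing through by 7 gives  (1 - x^2) y'' - x y' + 49 y = 0.
This matches the Chebyshev equation (1 - x^2) y'' - x y' + n^2 y = 0 (note the -x y' term, not -2x y') with n^2 = 49, so n = 7; the polynomial solution is T_7(x).
With y = sum_k a_k x^k, matching x^k gives (k+2)(k+1) a_{k+2} = (k^2 - n^2) a_k = (k - 7)(k + 7) a_k. The right side vanishes at k = 7, so the series with the parity of 7 terminates at degree 7.
Standard normalization: leading coefficient of T_n is 2^(n-1), so a_7 = 2^6 = 64. Work downward with a_k = (k+1)(k+2) a_{k+2} / ((k - 7)(k + 7)):
  a_5 = (6)(7)(64) / ((5 - 7)(5 + 7)) = 2688/(-24) = -112
  a_3 = (4)(5)(-112) / ((3 - 7)(3 + 7)) = -2240/(-40) = 56
  a_1 = (2)(3)(56) / ((1 - 7)(1 + 7)) = 336/(-48) = -7
Hence T_7(x) = 64 x^7 - 112 x^5 + 56 x^3 - 7 x.

T_7(x); series = 64 x^7 - 112 x^5 + 56 x^3 - 7 x


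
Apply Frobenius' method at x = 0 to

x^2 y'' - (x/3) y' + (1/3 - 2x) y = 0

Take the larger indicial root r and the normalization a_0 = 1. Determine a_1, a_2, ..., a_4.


Write in Frobenius form y'' + (p(x)/x) y' + (q(x)/x^2) y = 0:
  p(x) = -1/3,  q(x) = 1/3 - 2x.
Indicial equation: r(r-1) + (-1/3) r + (1/3) = 0 -> roots r_1 = 1, r_2 = 1/3.
Take r = r_1 = 1. Let y(x) = x^r sum_{n>=0} a_n x^n with a_0 = 1.
Substitute y = x^r sum a_n x^n and match x^{r+n}. The recurrence is
  D(n) a_n - 2 a_{n-1} = 0,  where D(n) = (r+n)(r+n-1) + (-1/3)(r+n) + (1/3).
  a_n = 2 / D(n) * a_{n-1}.
Since the indicial polynomial factors as (r - r_1)(r - r_2), D(n) = (r_1 + n - r_1)(r_1 + n - r_2) = n(n + 2/3).
Evaluating step by step (a_0 = 1):
  n = 1: D(1) = 1(1 + 2/3) = 5/3; numerator = 2(1) = 2; a_1 = (2)/(5/3) = 6/5
  n = 2: D(2) = 2(2 + 2/3) = 16/3; numerator = 2(6/5) = 12/5; a_2 = (12/5)/(16/3) = 9/20
  n = 3: D(3) = 3(3 + 2/3) = 11; numerator = 2(9/20) = 9/10; a_3 = (9/10)/(11) = 9/110
  n = 4: D(4) = 4(4 + 2/3) = 56/3; numerator = 2(9/110) = 9/55; a_4 = (9/55)/(56/3) = 27/3080

r = 1; a_0 = 1; a_1 = 6/5; a_2 = 9/20; a_3 = 9/110; a_4 = 27/3080


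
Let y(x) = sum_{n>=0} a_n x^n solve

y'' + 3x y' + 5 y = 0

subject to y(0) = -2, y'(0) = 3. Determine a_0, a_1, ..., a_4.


Ansatz: y(x) = sum_{n>=0} a_n x^n, so y'(x) = sum_{n>=1} n a_n x^(n-1) and y''(x) = sum_{n>=2} n(n-1) a_n x^(n-2).
Substitute into P(x) y'' + Q(x) y' + R(x) y = 0 with P(x) = 1, Q(x) = 3x, R(x) = 5, and match powers of x.
Initial conditions: a_0 = -2, a_1 = 3.
Setting the coefficient of each power of x to zero and solving order by order (substituting the coefficients already found):
  x^0: 2 a_2 + 5 a_0 = 0  ->  2 a_2 = -5 a_0 = 10  ->  a_2 = 5
  x^1: 6 a_3 + 8 a_1 = 0  ->  6 a_3 = -8 a_1 = -24  ->  a_3 = -4
  x^2: 12 a_4 + 11 a_2 = 0  ->  12 a_4 = -11 a_2 = -55  ->  a_4 = -55/12
Truncated series: y(x) = -2 + 3 x + 5 x^2 - 4 x^3 - (55/12) x^4 + O(x^5).

a_0 = -2; a_1 = 3; a_2 = 5; a_3 = -4; a_4 = -55/12


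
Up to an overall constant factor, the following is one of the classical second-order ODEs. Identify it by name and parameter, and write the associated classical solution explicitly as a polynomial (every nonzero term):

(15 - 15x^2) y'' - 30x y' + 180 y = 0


All three coefficients share the factor 15; dividing through by 15 gives  (1 - x^2) y'' - 2x y' + 12 y = 0.
This matches the Legendre equation (1 - x^2) y'' - 2x y' + n(n+1) y = 0 (note the -2x y' term) with n(n+1) = 12, so n = 3; the polynomial solution is P_3(x).
With y = sum_k a_k x^k, matching x^k gives (k+2)(k+1) a_{k+2} = [k(k+1) - n(n+1)] a_k = (k - 3)(k + 4) a_k. The right side vanishes at k = 3, so the series with the parity of 3 terminates at degree 3.
Standard normalization (P_n(1) = 1): leading coefficient (2n)!/(2^n (n!)^2) = 720/(8*36) = 5/2, so a_3 = 5/2. Work downward with a_k = (k+1)(k+2) a_{k+2} / ((k - 3)(k + 4)):
  a_1 = (2)(3)(5/2) / ((1 - 3)(1 + 4)) = 15/(-10) = -3/2
Hence P_3(x) = 5 x^3/2 - 3 x/2.

P_3(x); series = 5 x^3/2 - 3 x/2


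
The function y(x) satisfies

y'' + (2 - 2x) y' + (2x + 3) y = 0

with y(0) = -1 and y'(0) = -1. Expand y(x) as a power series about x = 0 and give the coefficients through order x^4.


Ansatz: y(x) = sum_{n>=0} a_n x^n, so y'(x) = sum_{n>=1} n a_n x^(n-1) and y''(x) = sum_{n>=2} n(n-1) a_n x^(n-2).
Substitute into P(x) y'' + Q(x) y' + R(x) y = 0 with P(x) = 1, Q(x) = 2 - 2x, R(x) = 2x + 3, and match powers of x.
Initial conditions: a_0 = -1, a_1 = -1.
Setting the coefficient of each power of x to zero and solving order by order (substituting the coefficients already found):
  x^0: 2 a_2 + 2 a_1 + 3 a_0 = 0  ->  2 a_2 = -2 a_1 - 3 a_0 = 5  ->  a_2 = 5/2
  x^1: 6 a_3 + 4 a_2 + a_1 + 2 a_0 = 0  ->  6 a_3 = -4 a_2 - a_1 - 2 a_0 = -7  ->  a_3 = -7/6
  x^2: 12 a_4 + 6 a_3 - a_2 + 2 a_1 = 0  ->  12 a_4 = -6 a_3 + a_2 - 2 a_1 = 23/2  ->  a_4 = 23/24
Truncated series: y(x) = -1 - x + (5/2) x^2 - (7/6) x^3 + (23/24) x^4 + O(x^5).

a_0 = -1; a_1 = -1; a_2 = 5/2; a_3 = -7/6; a_4 = 23/24


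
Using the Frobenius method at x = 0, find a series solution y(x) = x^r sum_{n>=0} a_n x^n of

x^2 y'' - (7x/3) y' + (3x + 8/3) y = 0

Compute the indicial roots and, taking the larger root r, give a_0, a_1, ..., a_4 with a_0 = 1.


Write in Frobenius form y'' + (p(x)/x) y' + (q(x)/x^2) y = 0:
  p(x) = -7/3,  q(x) = 3x + 8/3.
Indicial equation: r(r-1) + (-7/3) r + (8/3) = 0 -> roots r_1 = 2, r_2 = 4/3.
Take r = r_1 = 2. Let y(x) = x^r sum_{n>=0} a_n x^n with a_0 = 1.
Substitute y = x^r sum a_n x^n and match x^{r+n}. The recurrence is
  D(n) a_n + 3 a_{n-1} = 0,  where D(n) = (r+n)(r+n-1) + (-7/3)(r+n) + (8/3).
  a_n = -3 / D(n) * a_{n-1}.
Since the indicial polynomial factors as (r - r_1)(r - r_2), D(n) = (r_1 + n - r_1)(r_1 + n - r_2) = n(n + 2/3).
Evaluating step by step (a_0 = 1):
  n = 1: D(1) = 1(1 + 2/3) = 5/3; numerator = -3(1) = -3; a_1 = (-3)/(5/3) = -9/5
  n = 2: D(2) = 2(2 + 2/3) = 16/3; numerator = -3(-9/5) = 27/5; a_2 = (27/5)/(16/3) = 81/80
  n = 3: D(3) = 3(3 + 2/3) = 11; numerator = -3(81/80) = -243/80; a_3 = (-243/80)/(11) = -243/880
  n = 4: D(4) = 4(4 + 2/3) = 56/3; numerator = -3(-243/880) = 729/880; a_4 = (729/880)/(56/3) = 2187/49280

r = 2; a_0 = 1; a_1 = -9/5; a_2 = 81/80; a_3 = -243/880; a_4 = 2187/49280


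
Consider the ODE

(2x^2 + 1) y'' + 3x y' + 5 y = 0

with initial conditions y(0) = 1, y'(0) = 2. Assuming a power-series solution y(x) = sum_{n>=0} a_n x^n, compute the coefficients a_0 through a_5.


Ansatz: y(x) = sum_{n>=0} a_n x^n, so y'(x) = sum_{n>=1} n a_n x^(n-1) and y''(x) = sum_{n>=2} n(n-1) a_n x^(n-2).
Substitute into P(x) y'' + Q(x) y' + R(x) y = 0 with P(x) = 2x^2 + 1, Q(x) = 3x, R(x) = 5, and match powers of x.
Initial conditions: a_0 = 1, a_1 = 2.
Setting the coefficient of each power of x to zero and solving order by order (substituting the coefficients already found):
  x^0: 2 a_2 + 5 a_0 = 0  ->  2 a_2 = -5 a_0 = -5  ->  a_2 = -5/2
  x^1: 6 a_3 + 8 a_1 = 0  ->  6 a_3 = -8 a_1 = -16  ->  a_3 = -8/3
  x^2: 12 a_4 + 15 a_2 = 0  ->  12 a_4 = -15 a_2 = 75/2  ->  a_4 = 25/8
  x^3: 20 a_5 + 26 a_3 = 0  ->  20 a_5 = -26 a_3 = 208/3  ->  a_5 = 52/15
Truncated series: y(x) = 1 + 2 x - (5/2) x^2 - (8/3) x^3 + (25/8) x^4 + (52/15) x^5 + O(x^6).

a_0 = 1; a_1 = 2; a_2 = -5/2; a_3 = -8/3; a_4 = 25/8; a_5 = 52/15


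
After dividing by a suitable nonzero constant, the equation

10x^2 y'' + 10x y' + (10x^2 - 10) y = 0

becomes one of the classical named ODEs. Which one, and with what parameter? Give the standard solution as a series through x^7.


All three coefficients share the factor 10; dividing through by 10 gives  x^2 y'' + x y' + (x^2 - 1) y = 0.
This matches the Bessel equation x^2 y'' + x y' + (x^2 - nu^2) y = 0 with nu^2 = 1, so nu = 1; the solution bounded at x = 0 is J_1(x).
Frobenius at x = 0: indicial roots ±nu; for r = nu the recurrence k(k + 2nu) c_k = -c_{k-2} gives the standard series J_nu(x) = sum_{k>=0} (-1)^k / (k! (k+nu)!) (x/2)^(2k+nu). Evaluate the first 4 terms:
  k = 0: (-1)^0 / (0! * 1! * 2^1) x^1 = 1/(1*1*2) x^1 = (1/2) x^1
  k = 1: (-1)^1 / (1! * 2! * 2^3) x^3 = -1/(1*2*8) x^3 = (-1/16) x^3
  k = 2: (-1)^2 / (2! * 3! * 2^5) x^5 = 1/(2*6*32) x^5 = (1/384) x^5
  k = 3: (-1)^3 / (3! * 4! * 2^7) x^7 = -1/(6*24*128) x^7 = (-1/18432) x^7
Hence J_1(x) = -x^7/18432 + x^5/384 - x^3/16 + x/2 + ....

J_1(x); series = -x^7/18432 + x^5/384 - x^3/16 + x/2


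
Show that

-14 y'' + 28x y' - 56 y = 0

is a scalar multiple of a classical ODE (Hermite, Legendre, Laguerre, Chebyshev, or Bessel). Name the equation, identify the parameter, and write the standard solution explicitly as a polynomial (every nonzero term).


All three coefficients share the factor -14; dividing through by -14 gives  y'' - 2x y' + 4 y = 0.
This matches the Hermite equation y'' - 2x y' + 2n y = 0 with 2n = 4, so n = 2; the polynomial solution is H_2(x).
With y = sum_k a_k x^k, matching x^k gives (k+2)(k+1) a_{k+2} = 2(k - n) a_k = 2(k - 2) a_k. The right side vanishes at k = 2, so the series with the parity of 2 terminates at degree 2.
Standard normalization: leading coefficient of H_n is 2^n, so a_2 = 2^2 = 4. Work downward with a_k = (k+1)(k+2) a_{k+2} / (2(k - n)):
  a_0 = (1)(2)(4) / (2(0 - 2)) = 8/(-4) = -2
Hence H_2(x) = 4 x^2 - 2.

H_2(x); series = 4 x^2 - 2


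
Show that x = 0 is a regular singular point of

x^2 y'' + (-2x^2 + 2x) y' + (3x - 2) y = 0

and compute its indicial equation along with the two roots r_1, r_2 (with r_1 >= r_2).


Divide by x^2 to reach normal form y'' + P_1(x) y' + P_2(x) y = 0 with P_1(x) = -2 + 2/x and P_2(x) = 3/x - 2/x^2.
x = 0 is a singular point because the y'-coefficient -2 + 2/x has a pole at x = 0 and the y-coefficient 3/x - 2/x^2 has a pole at x = 0.
It is a regular singular point because x P_1(x) = p(x) = 2 - 2x and x^2 P_2(x) = q(x) = 3x - 2 are polynomials, hence analytic at x = 0.
p(0) = 2,  q(0) = -2.
Indicial equation: r(r-1) + p(0) r + q(0) = 0, i.e. r^2 + (p(0) - 1) r + q(0) = 0, i.e. r^2 + 1 r - 2 = 0.
Discriminant: (1)^2 - 4(-2) = 9, so r = (-1 ± 3)/2.
Solving: r_1 = 1, r_2 = -2.

indicial: r^2 + 1 r - 2 = 0; roots r_1 = 1, r_2 = -2


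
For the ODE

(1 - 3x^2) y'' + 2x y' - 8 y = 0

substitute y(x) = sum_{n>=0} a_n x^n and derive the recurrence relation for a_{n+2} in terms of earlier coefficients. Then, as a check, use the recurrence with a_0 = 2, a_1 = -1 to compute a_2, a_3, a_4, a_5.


Substitute y = sum_n a_n x^n.
(1 - 3 x^2) y'' contributes (n+2)(n+1) a_{n+2} - 3 n(n-1) a_n at x^n.
2 x y'(x) contributes 2 n a_n at x^n.
-8 y(x) contributes -8 a_n at x^n.
Matching x^n: (n+2)(n+1) a_{n+2} + (-3 n(n-1) + 2 n - 8) a_n = 0.
Thus a_{n+2} = (3 n(n-1) - 2 n + 8) / ((n+1)(n+2)) * a_n.

Check with a_0 = 2, a_1 = -1 (apply the recurrence for n = 0, 1, 2, 3): a_0 = 2, a_1 = -1, a_2 = 8, a_3 = -1, a_4 = 20/3, a_5 = -1.

a_(n+2) = (3 n(n-1) - 2 n + 8) / ((n+1)(n+2)) * a_n; check: a_0 = 2, a_1 = -1, a_2 = 8, a_3 = -1, a_4 = 20/3, a_5 = -1


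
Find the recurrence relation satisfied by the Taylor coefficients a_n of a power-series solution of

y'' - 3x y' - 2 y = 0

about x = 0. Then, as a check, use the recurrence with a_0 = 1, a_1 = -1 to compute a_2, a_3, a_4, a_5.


Substitute y = sum_n a_n x^n.
y''(x) has coefficient (n+2)(n+1) a_{n+2} at x^n;
-3 x y'(x) has coefficient -3 n a_n at x^n (shift);
-2 y(x) has coefficient -2 a_n at x^n.
Matching x^n: (n+2)(n+1) a_{n+2} + (-3n - 2) a_n = 0.
Thus a_{n+2} = (3n + 2) / ((n+1)(n+2)) * a_n.

Check with a_0 = 1, a_1 = -1 (apply the recurrence for n = 0, 1, 2, 3): a_0 = 1, a_1 = -1, a_2 = 1, a_3 = -5/6, a_4 = 2/3, a_5 = -11/24.

a_(n+2) = (3n + 2) / ((n+1)(n+2)) * a_n; check: a_0 = 1, a_1 = -1, a_2 = 1, a_3 = -5/6, a_4 = 2/3, a_5 = -11/24


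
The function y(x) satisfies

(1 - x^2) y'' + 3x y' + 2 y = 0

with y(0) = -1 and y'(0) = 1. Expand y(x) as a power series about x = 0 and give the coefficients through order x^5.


Ansatz: y(x) = sum_{n>=0} a_n x^n, so y'(x) = sum_{n>=1} n a_n x^(n-1) and y''(x) = sum_{n>=2} n(n-1) a_n x^(n-2).
Substitute into P(x) y'' + Q(x) y' + R(x) y = 0 with P(x) = 1 - x^2, Q(x) = 3x, R(x) = 2, and match powers of x.
Initial conditions: a_0 = -1, a_1 = 1.
Setting the coefficient of each power of x to zero and solving order by order (substituting the coefficients already found):
  x^0: 2 a_2 + 2 a_0 = 0  ->  2 a_2 = -2 a_0 = 2  ->  a_2 = 1
  x^1: 6 a_3 + 5 a_1 = 0  ->  6 a_3 = -5 a_1 = -5  ->  a_3 = -5/6
  x^2: 12 a_4 + 6 a_2 = 0  ->  12 a_4 = -6 a_2 = -6  ->  a_4 = -1/2
  x^3: 20 a_5 + 5 a_3 = 0  ->  20 a_5 = -5 a_3 = 25/6  ->  a_5 = 5/24
Truncated series: y(x) = -1 + x + x^2 - (5/6) x^3 - (1/2) x^4 + (5/24) x^5 + O(x^6).

a_0 = -1; a_1 = 1; a_2 = 1; a_3 = -5/6; a_4 = -1/2; a_5 = 5/24


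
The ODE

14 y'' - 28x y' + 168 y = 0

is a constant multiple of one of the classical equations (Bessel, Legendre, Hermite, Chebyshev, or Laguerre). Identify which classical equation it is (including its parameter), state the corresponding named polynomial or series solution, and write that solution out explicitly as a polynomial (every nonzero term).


All three coefficients share the factor 14; dividing through by 14 gives  y'' - 2x y' + 12 y = 0.
This matches the Hermite equation y'' - 2x y' + 2n y = 0 with 2n = 12, so n = 6; the polynomial solution is H_6(x).
With y = sum_k a_k x^k, matching x^k gives (k+2)(k+1) a_{k+2} = 2(k - n) a_k = 2(k - 6) a_k. The right side vanishes at k = 6, so the series with the parity of 6 terminates at degree 6.
Standard normalization: leading coefficient of H_n is 2^n, so a_6 = 2^6 = 64. Work downward with a_k = (k+1)(k+2) a_{k+2} / (2(k - n)):
  a_4 = (5)(6)(64) / (2(4 - 6)) = 1920/(-4) = -480
  a_2 = (3)(4)(-480) / (2(2 - 6)) = -5760/(-8) = 720
  a_0 = (1)(2)(720) / (2(0 - 6)) = 1440/(-12) = -120
Hence H_6(x) = 64 x^6 - 480 x^4 + 720 x^2 - 120.

H_6(x); series = 64 x^6 - 480 x^4 + 720 x^2 - 120


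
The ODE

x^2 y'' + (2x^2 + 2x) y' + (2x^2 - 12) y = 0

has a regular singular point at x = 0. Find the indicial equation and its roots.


Divide by x^2 to reach normal form y'' + P_1(x) y' + P_2(x) y = 0 with P_1(x) = 2 + 2/x and P_2(x) = 2 - 12/x^2.
x = 0 is a singular point because the y'-coefficient 2 + 2/x has a pole at x = 0 and the y-coefficient 2 - 12/x^2 has a pole at x = 0.
It is a regular singular point because x P_1(x) = p(x) = 2x + 2 and x^2 P_2(x) = q(x) = 2x^2 - 12 are polynomials, hence analytic at x = 0.
p(0) = 2,  q(0) = -12.
Indicial equation: r(r-1) + p(0) r + q(0) = 0, i.e. r^2 + (p(0) - 1) r + q(0) = 0, i.e. r^2 + 1 r - 12 = 0.
Discriminant: (1)^2 - 4(-12) = 49, so r = (-1 ± 7)/2.
Solving: r_1 = 3, r_2 = -4.

indicial: r^2 + 1 r - 12 = 0; roots r_1 = 3, r_2 = -4


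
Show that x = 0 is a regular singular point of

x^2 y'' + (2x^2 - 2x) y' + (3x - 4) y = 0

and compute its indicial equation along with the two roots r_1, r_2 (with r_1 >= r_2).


Divide by x^2 to reach normal form y'' + P_1(x) y' + P_2(x) y = 0 with P_1(x) = 2 - 2/x and P_2(x) = 3/x - 4/x^2.
x = 0 is a singular point because the y'-coefficient 2 - 2/x has a pole at x = 0 and the y-coefficient 3/x - 4/x^2 has a pole at x = 0.
It is a regular singular point because x P_1(x) = p(x) = 2x - 2 and x^2 P_2(x) = q(x) = 3x - 4 are polynomials, hence analytic at x = 0.
p(0) = -2,  q(0) = -4.
Indicial equation: r(r-1) + p(0) r + q(0) = 0, i.e. r^2 + (p(0) - 1) r + q(0) = 0, i.e. r^2 - 3 r - 4 = 0.
Discriminant: (-3)^2 - 4(-4) = 25, so r = (3 ± 5)/2.
Solving: r_1 = 4, r_2 = -1.

indicial: r^2 - 3 r - 4 = 0; roots r_1 = 4, r_2 = -1


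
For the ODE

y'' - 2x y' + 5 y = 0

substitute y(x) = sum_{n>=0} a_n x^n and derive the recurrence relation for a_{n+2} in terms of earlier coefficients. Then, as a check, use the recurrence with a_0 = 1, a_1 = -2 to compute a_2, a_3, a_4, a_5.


Substitute y = sum_n a_n x^n.
y''(x) has coefficient (n+2)(n+1) a_{n+2} at x^n;
-2 x y'(x) has coefficient -2 n a_n at x^n (shift);
5 y(x) has coefficient 5 a_n at x^n.
Matching x^n: (n+2)(n+1) a_{n+2} + (-2n + 5) a_n = 0.
Thus a_{n+2} = (2n - 5) / ((n+1)(n+2)) * a_n.

Check with a_0 = 1, a_1 = -2 (apply the recurrence for n = 0, 1, 2, 3): a_0 = 1, a_1 = -2, a_2 = -5/2, a_3 = 1, a_4 = 5/24, a_5 = 1/20.

a_(n+2) = (2n - 5) / ((n+1)(n+2)) * a_n; check: a_0 = 1, a_1 = -2, a_2 = -5/2, a_3 = 1, a_4 = 5/24, a_5 = 1/20


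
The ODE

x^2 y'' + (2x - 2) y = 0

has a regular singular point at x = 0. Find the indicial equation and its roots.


Divide by x^2 to reach normal form y'' + P_1(x) y' + P_2(x) y = 0 with P_1(x) = 0 and P_2(x) = 2/x - 2/x^2.
x = 0 is a singular point because the y-coefficient 2/x - 2/x^2 has a pole at x = 0.
It is a regular singular point because x P_1(x) = p(x) = 0 and x^2 P_2(x) = q(x) = 2x - 2 are polynomials, hence analytic at x = 0.
p(0) = 0,  q(0) = -2.
Indicial equation: r(r-1) + p(0) r + q(0) = 0, i.e. r^2 + (p(0) - 1) r + q(0) = 0, i.e. r^2 - 1 r - 2 = 0.
Discriminant: (-1)^2 - 4(-2) = 9, so r = (1 ± 3)/2.
Solving: r_1 = 2, r_2 = -1.

indicial: r^2 - 1 r - 2 = 0; roots r_1 = 2, r_2 = -1


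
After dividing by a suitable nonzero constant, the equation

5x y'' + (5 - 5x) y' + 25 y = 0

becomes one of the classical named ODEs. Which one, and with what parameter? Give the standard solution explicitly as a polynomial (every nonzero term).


All three coefficients share the factor 5; dividing through by 5 gives  x y'' + (1 - x) y' + 5 y = 0.
This matches the Laguerre equation x y'' + (1 - x) y' + n y = 0 with n = 5; the polynomial solution is L_5(x).
With y = sum_k a_k x^k, matching x^k gives (k+1)k a_{k+1} + (k+1) a_{k+1} - k a_k + n a_k = 0, i.e. (k+1)^2 a_{k+1} = (k - n) a_k = (k - 5) a_k. The right side vanishes at k = 5, so the series terminates at degree 5.
Standard normalization L_n(0) = 1 gives a_0 = 1. Work upward with a_{k+1} = (k - 5) a_k / (k+1)^2:
  a_1 = (0 - 5)(1) / 1^2 = -5/1 = -5
  a_2 = (1 - 5)(-5) / 2^2 = 20/4 = 5
  a_3 = (2 - 5)(5) / 3^2 = -15/9 = -5/3
  a_4 = (3 - 5)(-5/3) / 4^2 = (10/3)/16 = 5/24
  a_5 = (4 - 5)(5/24) / 5^2 = (-5/24)/25 = -1/120
Hence L_5(x) = -x^5/120 + 5 x^4/24 - 5 x^3/3 + 5 x^2 - 5 x + 1.

L_5(x); series = -x^5/120 + 5 x^4/24 - 5 x^3/3 + 5 x^2 - 5 x + 1


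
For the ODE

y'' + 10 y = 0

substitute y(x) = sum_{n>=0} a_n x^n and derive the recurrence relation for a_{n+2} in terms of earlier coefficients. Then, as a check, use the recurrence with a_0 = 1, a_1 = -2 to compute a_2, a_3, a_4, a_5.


Substitute y = sum_n a_n x^n into y'' + (const) y = 0.
y''(x) = sum_{n>=0} (n+2)(n+1) a_{n+2} x^n.
The ODE becomes sum_n [(n+2)(n+1) a_{n+2} + 10 a_n] x^n = 0.
Setting each coefficient to zero gives the recurrence:
  (n+2)(n+1) a_{n+2} + 10 a_n = 0,
  a_{n+2} = -10 / ((n+1)(n+2)) a_n.

Check with a_0 = 1, a_1 = -2 (apply the recurrence for n = 0, 1, 2, 3): a_0 = 1, a_1 = -2, a_2 = -5, a_3 = 10/3, a_4 = 25/6, a_5 = -5/3.

a_{n+2} = -10/((n+1)(n+2)) * a_n; check: a_0 = 1, a_1 = -2, a_2 = -5, a_3 = 10/3, a_4 = 25/6, a_5 = -5/3


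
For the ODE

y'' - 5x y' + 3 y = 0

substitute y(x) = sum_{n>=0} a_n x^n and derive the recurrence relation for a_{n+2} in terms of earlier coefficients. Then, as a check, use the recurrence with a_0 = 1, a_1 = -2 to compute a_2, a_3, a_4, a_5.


Substitute y = sum_n a_n x^n.
y''(x) has coefficient (n+2)(n+1) a_{n+2} at x^n;
-5 x y'(x) has coefficient -5 n a_n at x^n (shift);
3 y(x) has coefficient 3 a_n at x^n.
Matching x^n: (n+2)(n+1) a_{n+2} + (-5n + 3) a_n = 0.
Thus a_{n+2} = (5n - 3) / ((n+1)(n+2)) * a_n.

Check with a_0 = 1, a_1 = -2 (apply the recurrence for n = 0, 1, 2, 3): a_0 = 1, a_1 = -2, a_2 = -3/2, a_3 = -2/3, a_4 = -7/8, a_5 = -2/5.

a_(n+2) = (5n - 3) / ((n+1)(n+2)) * a_n; check: a_0 = 1, a_1 = -2, a_2 = -3/2, a_3 = -2/3, a_4 = -7/8, a_5 = -2/5


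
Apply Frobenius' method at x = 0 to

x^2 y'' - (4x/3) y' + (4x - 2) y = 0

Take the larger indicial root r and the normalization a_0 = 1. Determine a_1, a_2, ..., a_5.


Write in Frobenius form y'' + (p(x)/x) y' + (q(x)/x^2) y = 0:
  p(x) = -4/3,  q(x) = 4x - 2.
Indicial equation: r(r-1) + (-4/3) r + (-2) = 0 -> roots r_1 = 3, r_2 = -2/3.
Take r = r_1 = 3. Let y(x) = x^r sum_{n>=0} a_n x^n with a_0 = 1.
Substitute y = x^r sum a_n x^n and match x^{r+n}. The recurrence is
  D(n) a_n + 4 a_{n-1} = 0,  where D(n) = (r+n)(r+n-1) + (-4/3)(r+n) + (-2).
  a_n = -4 / D(n) * a_{n-1}.
Since the indicial polynomial factors as (r - r_1)(r - r_2), D(n) = (r_1 + n - r_1)(r_1 + n - r_2) = n(n + 11/3).
Evaluating step by step (a_0 = 1):
  n = 1: D(1) = 1(1 + 11/3) = 14/3; numerator = -4(1) = -4; a_1 = (-4)/(14/3) = -6/7
  n = 2: D(2) = 2(2 + 11/3) = 34/3; numerator = -4(-6/7) = 24/7; a_2 = (24/7)/(34/3) = 36/119
  n = 3: D(3) = 3(3 + 11/3) = 20; numerator = -4(36/119) = -144/119; a_3 = (-144/119)/(20) = -36/595
  n = 4: D(4) = 4(4 + 11/3) = 92/3; numerator = -4(-36/595) = 144/595; a_4 = (144/595)/(92/3) = 108/13685
  n = 5: D(5) = 5(5 + 11/3) = 130/3; numerator = -4(108/13685) = -432/13685; a_5 = (-432/13685)/(130/3) = -648/889525

r = 3; a_0 = 1; a_1 = -6/7; a_2 = 36/119; a_3 = -36/595; a_4 = 108/13685; a_5 = -648/889525
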